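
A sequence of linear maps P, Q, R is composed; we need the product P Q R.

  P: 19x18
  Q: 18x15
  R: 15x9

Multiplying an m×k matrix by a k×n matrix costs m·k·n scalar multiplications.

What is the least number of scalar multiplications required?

5508

Order (P (Q R)): (Q R): 18×15 by 15×9 → 18×9, cost 18·15·9 = 2430; (P (Q R)): 19×18 by 18×9 → 19×9, cost 19·18·9 = 3078; cumulative 5508. Total 5508.
Order ((P Q) R): (P Q): 19×18 by 18×15 → 19×15, cost 19·18·15 = 5130; ((P Q) R): 19×15 by 15×9 → 19×9, cost 19·15·9 = 2565; cumulative 7695. Total 7695.
Minimum: 5508.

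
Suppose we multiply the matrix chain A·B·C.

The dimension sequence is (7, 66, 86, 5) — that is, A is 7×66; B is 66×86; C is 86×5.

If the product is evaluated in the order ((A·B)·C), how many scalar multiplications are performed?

(A·B): 7×66 by 66×86 → 7×86, cost 7·66·86 = 39732
((A·B)·C): 7×86 by 86×5 → 7×5, cost 7·86·5 = 3010; cumulative 42742
Total: 42742 scalar multiplications.

42742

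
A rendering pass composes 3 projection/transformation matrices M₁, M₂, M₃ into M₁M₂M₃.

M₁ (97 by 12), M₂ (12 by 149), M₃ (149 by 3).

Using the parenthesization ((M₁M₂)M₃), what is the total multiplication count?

216795

(M₁M₂): 97×12 by 12×149 → 97×149, cost 97·12·149 = 173436
((M₁M₂)M₃): 97×149 by 149×3 → 97×3, cost 97·149·3 = 43359; cumulative 216795
Total: 216795 scalar multiplications.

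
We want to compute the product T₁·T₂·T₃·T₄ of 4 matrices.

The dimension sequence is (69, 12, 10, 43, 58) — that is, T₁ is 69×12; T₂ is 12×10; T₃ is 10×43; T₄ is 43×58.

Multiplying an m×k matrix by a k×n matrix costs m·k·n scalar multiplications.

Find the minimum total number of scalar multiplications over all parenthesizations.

73240

Adjacent pairs: T₁T₂ = 69·12·10 = 8280; T₂T₃ = 12·10·43 = 5160; T₃T₄ = 10·43·58 = 24940.
Length 3: T₁..T₃: k=1: 0+5160+69·12·43=40764; k=2: 8280+0+69·10·43=37950 → min 37950 | T₂..T₄: k=2: 0+24940+12·10·58=31900; k=3: 5160+0+12·43·58=35088 → min 31900.
Length 4: T₁..T₄: k=1: 0+31900+69·12·58=79924; k=2: 8280+24940+69·10·58=73240; k=3: 37950+0+69·43·58=210036 → min 73240.
Optimal order: ((T₁·T₂)·(T₃·T₄)) with cost 73240.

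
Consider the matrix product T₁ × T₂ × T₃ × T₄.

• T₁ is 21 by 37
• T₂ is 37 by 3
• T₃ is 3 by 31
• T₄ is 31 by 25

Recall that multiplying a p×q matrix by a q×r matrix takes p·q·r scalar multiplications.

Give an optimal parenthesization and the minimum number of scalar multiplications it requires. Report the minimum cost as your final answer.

6231

Adjacent pairs: T₁T₂ = 21·37·3 = 2331; T₂T₃ = 37·3·31 = 3441; T₃T₄ = 3·31·25 = 2325.
Length 3: T₁..T₃: k=1: 0+3441+21·37·31=27528; k=2: 2331+0+21·3·31=4284 → min 4284 | T₂..T₄: k=2: 0+2325+37·3·25=5100; k=3: 3441+0+37·31·25=32116 → min 5100.
Length 4: T₁..T₄: k=1: 0+5100+21·37·25=24525; k=2: 2331+2325+21·3·25=6231; k=3: 4284+0+21·31·25=20559 → min 6231.
Optimal parenthesization: ((T₁ × T₂) × (T₃ × T₄)) with cost 6231.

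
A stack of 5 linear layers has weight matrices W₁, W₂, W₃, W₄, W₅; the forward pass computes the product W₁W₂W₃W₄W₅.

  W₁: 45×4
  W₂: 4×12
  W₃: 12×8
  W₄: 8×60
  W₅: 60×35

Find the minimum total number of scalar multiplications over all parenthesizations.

17004

Adjacent pairs: W₁W₂ = 45·4·12 = 2160; W₂W₃ = 4·12·8 = 384; W₃W₄ = 12·8·60 = 5760; W₄W₅ = 8·60·35 = 16800.
Length 3: W₁..W₃: k=1: 0+384+45·4·8=1824; k=2: 2160+0+45·12·8=6480 → min 1824 | W₂..W₄: k=2: 0+5760+4·12·60=8640; k=3: 384+0+4·8·60=2304 → min 2304 | W₃..W₅: k=3: 0+16800+12·8·35=20160; k=4: 5760+0+12·60·35=30960 → min 20160.
Length 4: W₁..W₄: k=1: 0+2304+45·4·60=13104; k=2: 2160+5760+45·12·60=40320; k=3: 1824+0+45·8·60=23424 → min 13104 | W₂..W₅: k=2: 0+20160+4·12·35=21840; k=3: 384+16800+4·8·35=18304; k=4: 2304+0+4·60·35=10704 → min 10704.
Length 5: W₁..W₅: k=1: 0+10704+45·4·35=17004; k=2: 2160+20160+45·12·35=41220; k=3: 1824+16800+45·8·35=31224; k=4: 13104+0+45·60·35=107604 → min 17004.
Optimal order: (W₁(((W₂W₃)W₄)W₅)) with cost 17004.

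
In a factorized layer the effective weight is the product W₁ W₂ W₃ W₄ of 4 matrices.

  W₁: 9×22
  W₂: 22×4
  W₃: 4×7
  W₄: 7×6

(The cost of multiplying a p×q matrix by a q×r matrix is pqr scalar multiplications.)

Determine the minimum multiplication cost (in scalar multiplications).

1176

Adjacent pairs: W₁W₂ = 9·22·4 = 792; W₂W₃ = 22·4·7 = 616; W₃W₄ = 4·7·6 = 168.
Length 3: W₁..W₃: k=1: 0+616+9·22·7=2002; k=2: 792+0+9·4·7=1044 → min 1044 | W₂..W₄: k=2: 0+168+22·4·6=696; k=3: 616+0+22·7·6=1540 → min 696.
Length 4: W₁..W₄: k=1: 0+696+9·22·6=1884; k=2: 792+168+9·4·6=1176; k=3: 1044+0+9·7·6=1422 → min 1176.
Optimal order: ((W₁ W₂) (W₃ W₄)) with cost 1176.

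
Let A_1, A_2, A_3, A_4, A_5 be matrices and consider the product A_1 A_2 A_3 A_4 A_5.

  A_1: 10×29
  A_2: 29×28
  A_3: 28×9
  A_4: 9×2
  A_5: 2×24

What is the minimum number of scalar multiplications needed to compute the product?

Adjacent pairs: A_1A_2 = 10·29·28 = 8120; A_2A_3 = 29·28·9 = 7308; A_3A_4 = 28·9·2 = 504; A_4A_5 = 9·2·24 = 432.
Length 3: A_1..A_3: k=1: 0+7308+10·29·9=9918; k=2: 8120+0+10·28·9=10640 → min 9918 | A_2..A_4: k=2: 0+504+29·28·2=2128; k=3: 7308+0+29·9·2=7830 → min 2128 | A_3..A_5: k=3: 0+432+28·9·24=6480; k=4: 504+0+28·2·24=1848 → min 1848.
Length 4: A_1..A_4: k=1: 0+2128+10·29·2=2708; k=2: 8120+504+10·28·2=9184; k=3: 9918+0+10·9·2=10098 → min 2708 | A_2..A_5: k=2: 0+1848+29·28·24=21336; k=3: 7308+432+29·9·24=14004; k=4: 2128+0+29·2·24=3520 → min 3520.
Length 5: A_1..A_5: k=1: 0+3520+10·29·24=10480; k=2: 8120+1848+10·28·24=16688; k=3: 9918+432+10·9·24=12510; k=4: 2708+0+10·2·24=3188 → min 3188.
Optimal order: ((A_1 (A_2 (A_3 A_4))) A_5) with cost 3188.

3188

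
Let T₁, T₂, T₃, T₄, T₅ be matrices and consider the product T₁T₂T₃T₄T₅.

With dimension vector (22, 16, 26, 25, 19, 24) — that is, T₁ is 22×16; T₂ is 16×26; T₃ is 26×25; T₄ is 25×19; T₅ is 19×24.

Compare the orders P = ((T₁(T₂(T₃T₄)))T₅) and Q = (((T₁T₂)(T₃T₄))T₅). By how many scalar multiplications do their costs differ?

Order P = ((T₁(T₂(T₃T₄)))T₅): (T₃T₄): 26×25 by 25×19 → 26×19, cost 26·25·19 = 12350; (T₂(T₃T₄)): 16×26 by 26×19 → 16×19, cost 16·26·19 = 7904; cumulative 20254; (T₁(T₂(T₃T₄))): 22×16 by 16×19 → 22×19, cost 22·16·19 = 6688; cumulative 26942; ((T₁(T₂(T₃T₄)))T₅): 22×19 by 19×24 → 22×24, cost 22·19·24 = 10032; cumulative 36974. Total 36974.
Order Q = (((T₁T₂)(T₃T₄))T₅): (T₁T₂): 22×16 by 16×26 → 22×26, cost 22·16·26 = 9152; (T₃T₄): 26×25 by 25×19 → 26×19, cost 26·25·19 = 12350; ((T₁T₂)(T₃T₄)): 22×26 by 26×19 → 22×19, cost 22·26·19 = 10868; cumulative 32370; (((T₁T₂)(T₃T₄))T₅): 22×19 by 19×24 → 22×24, cost 22·19·24 = 10032; cumulative 42402. Total 42402.
Difference: |36974 − 42402| = 5428.

5428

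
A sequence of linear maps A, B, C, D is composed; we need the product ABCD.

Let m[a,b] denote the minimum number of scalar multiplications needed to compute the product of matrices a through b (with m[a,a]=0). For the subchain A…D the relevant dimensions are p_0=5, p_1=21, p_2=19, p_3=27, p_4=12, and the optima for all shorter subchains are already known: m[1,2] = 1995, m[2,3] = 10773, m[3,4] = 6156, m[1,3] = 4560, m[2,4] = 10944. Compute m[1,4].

6180

m[1,4] = min over k∈[1,3] of m[1,k]+m[k+1,4]+p_{0}·p_k·p_{4}.
k=1: 0 + 10944 + 5·21·12 = 12204; k=2: 1995 + 6156 + 5·19·12 = 9291; k=3: 4560 + 0 + 5·27·12 = 6180.
Minimum: 6180 at k=3.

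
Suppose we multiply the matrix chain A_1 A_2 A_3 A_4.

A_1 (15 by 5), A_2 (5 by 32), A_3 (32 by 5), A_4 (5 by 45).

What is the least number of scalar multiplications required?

Adjacent pairs: A_1A_2 = 15·5·32 = 2400; A_2A_3 = 5·32·5 = 800; A_3A_4 = 32·5·45 = 7200.
Length 3: A_1..A_3: k=1: 0+800+15·5·5=1175; k=2: 2400+0+15·32·5=4800 → min 1175 | A_2..A_4: k=2: 0+7200+5·32·45=14400; k=3: 800+0+5·5·45=1925 → min 1925.
Length 4: A_1..A_4: k=1: 0+1925+15·5·45=5300; k=2: 2400+7200+15·32·45=31200; k=3: 1175+0+15·5·45=4550 → min 4550.
Optimal order: ((A_1 (A_2 A_3)) A_4) with cost 4550.

4550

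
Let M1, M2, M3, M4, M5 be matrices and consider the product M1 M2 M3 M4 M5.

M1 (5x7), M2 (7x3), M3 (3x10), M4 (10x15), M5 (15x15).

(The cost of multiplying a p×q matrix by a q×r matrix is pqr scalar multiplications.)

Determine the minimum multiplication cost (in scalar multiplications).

1455

Adjacent pairs: M1M2 = 5·7·3 = 105; M2M3 = 7·3·10 = 210; M3M4 = 3·10·15 = 450; M4M5 = 10·15·15 = 2250.
Length 3: M1..M3: k=1: 0+210+5·7·10=560; k=2: 105+0+5·3·10=255 → min 255 | M2..M4: k=2: 0+450+7·3·15=765; k=3: 210+0+7·10·15=1260 → min 765 | M3..M5: k=3: 0+2250+3·10·15=2700; k=4: 450+0+3·15·15=1125 → min 1125.
Length 4: M1..M4: k=1: 0+765+5·7·15=1290; k=2: 105+450+5·3·15=780; k=3: 255+0+5·10·15=1005 → min 780 | M2..M5: k=2: 0+1125+7·3·15=1440; k=3: 210+2250+7·10·15=3510; k=4: 765+0+7·15·15=2340 → min 1440.
Length 5: M1..M5: k=1: 0+1440+5·7·15=1965; k=2: 105+1125+5·3·15=1455; k=3: 255+2250+5·10·15=3255; k=4: 780+0+5·15·15=1905 → min 1455.
Optimal order: ((M1 M2) ((M3 M4) M5)) with cost 1455.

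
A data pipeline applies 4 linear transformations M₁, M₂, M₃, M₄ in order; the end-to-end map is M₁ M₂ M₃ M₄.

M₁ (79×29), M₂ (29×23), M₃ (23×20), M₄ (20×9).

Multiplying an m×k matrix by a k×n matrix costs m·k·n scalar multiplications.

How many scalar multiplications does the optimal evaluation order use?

30762

Adjacent pairs: M₁M₂ = 79·29·23 = 52693; M₂M₃ = 29·23·20 = 13340; M₃M₄ = 23·20·9 = 4140.
Length 3: M₁..M₃: k=1: 0+13340+79·29·20=59160; k=2: 52693+0+79·23·20=89033 → min 59160 | M₂..M₄: k=2: 0+4140+29·23·9=10143; k=3: 13340+0+29·20·9=18560 → min 10143.
Length 4: M₁..M₄: k=1: 0+10143+79·29·9=30762; k=2: 52693+4140+79·23·9=73186; k=3: 59160+0+79·20·9=73380 → min 30762.
Optimal order: (M₁ (M₂ (M₃ M₄))) with cost 30762.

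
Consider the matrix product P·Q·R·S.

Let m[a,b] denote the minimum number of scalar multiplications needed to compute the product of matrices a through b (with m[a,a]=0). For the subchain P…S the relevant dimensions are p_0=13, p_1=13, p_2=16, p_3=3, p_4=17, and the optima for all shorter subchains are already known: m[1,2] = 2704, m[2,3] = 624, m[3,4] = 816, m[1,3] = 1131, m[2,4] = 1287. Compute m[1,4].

m[1,4] = min over k∈[1,3] of m[1,k]+m[k+1,4]+p_{0}·p_k·p_{4}.
k=1: 0 + 1287 + 13·13·17 = 4160; k=2: 2704 + 816 + 13·16·17 = 7056; k=3: 1131 + 0 + 13·3·17 = 1794.
Minimum: 1794 at k=3.

1794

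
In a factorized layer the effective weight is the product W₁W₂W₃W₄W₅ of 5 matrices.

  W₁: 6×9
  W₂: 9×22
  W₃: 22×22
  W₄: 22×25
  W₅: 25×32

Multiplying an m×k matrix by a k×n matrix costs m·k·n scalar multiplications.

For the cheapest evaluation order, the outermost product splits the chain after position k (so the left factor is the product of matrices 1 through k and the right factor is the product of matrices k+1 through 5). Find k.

4

Adjacent pairs: W₁W₂ = 6·9·22 = 1188; W₂W₃ = 9·22·22 = 4356; W₃W₄ = 22·22·25 = 12100; W₄W₅ = 22·25·32 = 17600.
Length 3: W₁..W₃: k=1: 0+4356+6·9·22=5544; k=2: 1188+0+6·22·22=4092 → min 4092 | W₂..W₄: k=2: 0+12100+9·22·25=17050; k=3: 4356+0+9·22·25=9306 → min 9306 | W₃..W₅: k=3: 0+17600+22·22·32=33088; k=4: 12100+0+22·25·32=29700 → min 29700.
Length 4: W₁..W₄: k=1: 0+9306+6·9·25=10656; k=2: 1188+12100+6·22·25=16588; k=3: 4092+0+6·22·25=7392 → min 7392 | W₂..W₅: k=2: 0+29700+9·22·32=36036; k=3: 4356+17600+9·22·32=28292; k=4: 9306+0+9·25·32=16506 → min 16506.
Top-level splits: k=1: (W₁..W₁)·(W₂..W₅) → 0+16506+6·9·32 = 18234; k=2: (W₁..W₂)·(W₃..W₅) → 1188+29700+6·22·32 = 35112; k=3: (W₁..W₃)·(W₄..W₅) → 4092+17600+6·22·32 = 25916; k=4: (W₁..W₄)·(W₅..W₅) → 7392+0+6·25·32 = 12192.
Best split is after W₄, i.e. k = 4.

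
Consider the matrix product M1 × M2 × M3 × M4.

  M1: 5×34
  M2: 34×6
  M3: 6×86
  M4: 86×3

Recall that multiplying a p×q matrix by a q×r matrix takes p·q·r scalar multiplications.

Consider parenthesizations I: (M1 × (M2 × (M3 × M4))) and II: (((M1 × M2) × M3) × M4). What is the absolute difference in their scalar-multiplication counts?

2220

Order I = (M1 × (M2 × (M3 × M4))): (M3 × M4): 6×86 by 86×3 → 6×3, cost 6·86·3 = 1548; (M2 × (M3 × M4)): 34×6 by 6×3 → 34×3, cost 34·6·3 = 612; cumulative 2160; (M1 × (M2 × (M3 × M4))): 5×34 by 34×3 → 5×3, cost 5·34·3 = 510; cumulative 2670. Total 2670.
Order II = (((M1 × M2) × M3) × M4): (M1 × M2): 5×34 by 34×6 → 5×6, cost 5·34·6 = 1020; ((M1 × M2) × M3): 5×6 by 6×86 → 5×86, cost 5·6·86 = 2580; cumulative 3600; (((M1 × M2) × M3) × M4): 5×86 by 86×3 → 5×3, cost 5·86·3 = 1290; cumulative 4890. Total 4890.
Difference: |2670 − 4890| = 2220.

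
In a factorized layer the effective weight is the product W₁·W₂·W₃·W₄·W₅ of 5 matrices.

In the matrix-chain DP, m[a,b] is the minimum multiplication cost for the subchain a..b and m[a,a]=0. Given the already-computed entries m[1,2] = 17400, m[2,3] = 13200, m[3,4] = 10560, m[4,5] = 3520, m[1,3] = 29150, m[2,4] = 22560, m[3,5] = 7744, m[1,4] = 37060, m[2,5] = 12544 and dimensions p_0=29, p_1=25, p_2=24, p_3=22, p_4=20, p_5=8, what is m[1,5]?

m[1,5] = min over k∈[1,4] of m[1,k]+m[k+1,5]+p_{0}·p_k·p_{5}.
k=1: 0 + 12544 + 29·25·8 = 18344; k=2: 17400 + 7744 + 29·24·8 = 30712; k=3: 29150 + 3520 + 29·22·8 = 37774; k=4: 37060 + 0 + 29·20·8 = 41700.
Minimum: 18344 at k=1.

18344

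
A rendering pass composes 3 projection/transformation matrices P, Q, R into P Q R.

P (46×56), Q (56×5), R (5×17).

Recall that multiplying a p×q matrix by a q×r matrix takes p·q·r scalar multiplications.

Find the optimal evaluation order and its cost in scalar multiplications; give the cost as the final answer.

(P (Q R)): cost 48552.
((P Q) R): cost 16790.
Optimal: ((P Q) R) with cost 16790.

16790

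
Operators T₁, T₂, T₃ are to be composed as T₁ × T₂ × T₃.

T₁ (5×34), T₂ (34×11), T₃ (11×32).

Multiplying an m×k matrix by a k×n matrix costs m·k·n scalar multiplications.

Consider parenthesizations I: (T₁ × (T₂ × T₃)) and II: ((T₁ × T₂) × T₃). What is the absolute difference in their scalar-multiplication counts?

13778

Order I = (T₁ × (T₂ × T₃)): (T₂ × T₃): 34×11 by 11×32 → 34×32, cost 34·11·32 = 11968; (T₁ × (T₂ × T₃)): 5×34 by 34×32 → 5×32, cost 5·34·32 = 5440; cumulative 17408. Total 17408.
Order II = ((T₁ × T₂) × T₃): (T₁ × T₂): 5×34 by 34×11 → 5×11, cost 5·34·11 = 1870; ((T₁ × T₂) × T₃): 5×11 by 11×32 → 5×32, cost 5·11·32 = 1760; cumulative 3630. Total 3630.
Difference: |17408 − 3630| = 13778.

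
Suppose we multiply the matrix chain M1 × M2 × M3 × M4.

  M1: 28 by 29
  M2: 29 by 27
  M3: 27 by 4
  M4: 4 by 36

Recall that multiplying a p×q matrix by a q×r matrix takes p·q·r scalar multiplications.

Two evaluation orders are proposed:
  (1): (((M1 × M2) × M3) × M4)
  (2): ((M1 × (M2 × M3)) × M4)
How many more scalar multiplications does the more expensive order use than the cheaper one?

Order (1) = (((M1 × M2) × M3) × M4): (M1 × M2): 28×29 by 29×27 → 28×27, cost 28·29·27 = 21924; ((M1 × M2) × M3): 28×27 by 27×4 → 28×4, cost 28·27·4 = 3024; cumulative 24948; (((M1 × M2) × M3) × M4): 28×4 by 4×36 → 28×36, cost 28·4·36 = 4032; cumulative 28980. Total 28980.
Order (2) = ((M1 × (M2 × M3)) × M4): (M2 × M3): 29×27 by 27×4 → 29×4, cost 29·27·4 = 3132; (M1 × (M2 × M3)): 28×29 by 29×4 → 28×4, cost 28·29·4 = 3248; cumulative 6380; ((M1 × (M2 × M3)) × M4): 28×4 by 4×36 → 28×36, cost 28·4·36 = 4032; cumulative 10412. Total 10412.
Difference: |28980 − 10412| = 18568.

18568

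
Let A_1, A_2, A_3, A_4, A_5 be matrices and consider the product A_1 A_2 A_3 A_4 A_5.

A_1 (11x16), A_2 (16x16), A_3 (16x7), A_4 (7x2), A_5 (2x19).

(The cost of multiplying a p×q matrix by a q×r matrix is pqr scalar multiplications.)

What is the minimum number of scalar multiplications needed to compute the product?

1506

Adjacent pairs: A_1A_2 = 11·16·16 = 2816; A_2A_3 = 16·16·7 = 1792; A_3A_4 = 16·7·2 = 224; A_4A_5 = 7·2·19 = 266.
Length 3: A_1..A_3: k=1: 0+1792+11·16·7=3024; k=2: 2816+0+11·16·7=4048 → min 3024 | A_2..A_4: k=2: 0+224+16·16·2=736; k=3: 1792+0+16·7·2=2016 → min 736 | A_3..A_5: k=3: 0+266+16·7·19=2394; k=4: 224+0+16·2·19=832 → min 832.
Length 4: A_1..A_4: k=1: 0+736+11·16·2=1088; k=2: 2816+224+11·16·2=3392; k=3: 3024+0+11·7·2=3178 → min 1088 | A_2..A_5: k=2: 0+832+16·16·19=5696; k=3: 1792+266+16·7·19=4186; k=4: 736+0+16·2·19=1344 → min 1344.
Length 5: A_1..A_5: k=1: 0+1344+11·16·19=4688; k=2: 2816+832+11·16·19=6992; k=3: 3024+266+11·7·19=4753; k=4: 1088+0+11·2·19=1506 → min 1506.
Optimal order: ((A_1 (A_2 (A_3 A_4))) A_5) with cost 1506.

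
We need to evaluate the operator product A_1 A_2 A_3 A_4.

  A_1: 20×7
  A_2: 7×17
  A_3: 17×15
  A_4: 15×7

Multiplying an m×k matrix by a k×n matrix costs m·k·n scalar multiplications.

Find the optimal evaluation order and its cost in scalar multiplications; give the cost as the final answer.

3500

Adjacent pairs: A_1A_2 = 20·7·17 = 2380; A_2A_3 = 7·17·15 = 1785; A_3A_4 = 17·15·7 = 1785.
Length 3: A_1..A_3: k=1: 0+1785+20·7·15=3885; k=2: 2380+0+20·17·15=7480 → min 3885 | A_2..A_4: k=2: 0+1785+7·17·7=2618; k=3: 1785+0+7·15·7=2520 → min 2520.
Length 4: A_1..A_4: k=1: 0+2520+20·7·7=3500; k=2: 2380+1785+20·17·7=6545; k=3: 3885+0+20·15·7=5985 → min 3500.
Optimal parenthesization: (A_1 ((A_2 A_3) A_4)) with cost 3500.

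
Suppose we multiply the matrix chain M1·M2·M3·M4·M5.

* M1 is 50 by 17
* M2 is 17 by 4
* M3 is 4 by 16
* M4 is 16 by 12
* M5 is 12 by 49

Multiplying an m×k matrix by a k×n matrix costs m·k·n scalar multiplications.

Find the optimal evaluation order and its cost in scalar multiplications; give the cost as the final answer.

16320

Adjacent pairs: M1M2 = 50·17·4 = 3400; M2M3 = 17·4·16 = 1088; M3M4 = 4·16·12 = 768; M4M5 = 16·12·49 = 9408.
Length 3: M1..M3: k=1: 0+1088+50·17·16=14688; k=2: 3400+0+50·4·16=6600 → min 6600 | M2..M4: k=2: 0+768+17·4·12=1584; k=3: 1088+0+17·16·12=4352 → min 1584 | M3..M5: k=3: 0+9408+4·16·49=12544; k=4: 768+0+4·12·49=3120 → min 3120.
Length 4: M1..M4: k=1: 0+1584+50·17·12=11784; k=2: 3400+768+50·4·12=6568; k=3: 6600+0+50·16·12=16200 → min 6568 | M2..M5: k=2: 0+3120+17·4·49=6452; k=3: 1088+9408+17·16·49=23824; k=4: 1584+0+17·12·49=11580 → min 6452.
Length 5: M1..M5: k=1: 0+6452+50·17·49=48102; k=2: 3400+3120+50·4·49=16320; k=3: 6600+9408+50·16·49=55208; k=4: 6568+0+50·12·49=35968 → min 16320.
Optimal parenthesization: ((M1·M2)·((M3·M4)·M5)) with cost 16320.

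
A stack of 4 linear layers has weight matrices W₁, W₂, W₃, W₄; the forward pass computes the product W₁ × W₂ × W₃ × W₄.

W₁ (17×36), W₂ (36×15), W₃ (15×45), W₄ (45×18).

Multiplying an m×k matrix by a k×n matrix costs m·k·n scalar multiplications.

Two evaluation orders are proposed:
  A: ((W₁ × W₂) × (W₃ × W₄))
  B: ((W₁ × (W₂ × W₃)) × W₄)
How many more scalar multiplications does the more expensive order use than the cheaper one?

39690

Order A = ((W₁ × W₂) × (W₃ × W₄)): (W₁ × W₂): 17×36 by 36×15 → 17×15, cost 17·36·15 = 9180; (W₃ × W₄): 15×45 by 45×18 → 15×18, cost 15·45·18 = 12150; ((W₁ × W₂) × (W₃ × W₄)): 17×15 by 15×18 → 17×18, cost 17·15·18 = 4590; cumulative 25920. Total 25920.
Order B = ((W₁ × (W₂ × W₃)) × W₄): (W₂ × W₃): 36×15 by 15×45 → 36×45, cost 36·15·45 = 24300; (W₁ × (W₂ × W₃)): 17×36 by 36×45 → 17×45, cost 17·36·45 = 27540; cumulative 51840; ((W₁ × (W₂ × W₃)) × W₄): 17×45 by 45×18 → 17×18, cost 17·45·18 = 13770; cumulative 65610. Total 65610.
Difference: |25920 − 65610| = 39690.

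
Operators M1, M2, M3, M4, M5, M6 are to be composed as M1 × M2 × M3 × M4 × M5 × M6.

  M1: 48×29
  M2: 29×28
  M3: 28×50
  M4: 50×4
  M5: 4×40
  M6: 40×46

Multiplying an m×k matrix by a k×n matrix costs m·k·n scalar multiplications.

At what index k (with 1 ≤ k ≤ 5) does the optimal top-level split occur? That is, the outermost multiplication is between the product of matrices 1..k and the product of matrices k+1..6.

Adjacent pairs: M1M2 = 48·29·28 = 38976; M2M3 = 29·28·50 = 40600; M3M4 = 28·50·4 = 5600; M4M5 = 50·4·40 = 8000; M5M6 = 4·40·46 = 7360.
Length 3: M1..M3: k=1: 0+40600+48·29·50=110200; k=2: 38976+0+48·28·50=106176 → min 106176 | M2..M4: k=2: 0+5600+29·28·4=8848; k=3: 40600+0+29·50·4=46400 → min 8848 | M3..M5: k=3: 0+8000+28·50·40=64000; k=4: 5600+0+28·4·40=10080 → min 10080 | M4..M6: k=4: 0+7360+50·4·46=16560; k=5: 8000+0+50·40·46=100000 → min 16560.
Length 4: M1..M4: k=1: 0+8848+48·29·4=14416; k=2: 38976+5600+48·28·4=49952; k=3: 106176+0+48·50·4=115776 → min 14416 | M2..M5: k=2: 0+10080+29·28·40=42560; k=3: 40600+8000+29·50·40=106600; k=4: 8848+0+29·4·40=13488 → min 13488 | M3..M6: k=3: 0+16560+28·50·46=80960; k=4: 5600+7360+28·4·46=18112; k=5: 10080+0+28·40·46=61600 → min 18112.
Length 5: M1..M5: k=1: 0+13488+48·29·40=69168; k=2: 38976+10080+48·28·40=102816; k=3: 106176+8000+48·50·40=210176; k=4: 14416+0+48·4·40=22096 → min 22096 | M2..M6: k=2: 0+18112+29·28·46=55464; k=3: 40600+16560+29·50·46=123860; k=4: 8848+7360+29·4·46=21544; k=5: 13488+0+29·40·46=66848 → min 21544.
Top-level splits: k=1: (M1..M1)·(M2..M6) → 0+21544+48·29·46 = 85576; k=2: (M1..M2)·(M3..M6) → 38976+18112+48·28·46 = 118912; k=3: (M1..M3)·(M4..M6) → 106176+16560+48·50·46 = 233136; k=4: (M1..M4)·(M5..M6) → 14416+7360+48·4·46 = 30608; k=5: (M1..M5)·(M6..M6) → 22096+0+48·40·46 = 110416.
Best split is after M4, i.e. k = 4.

4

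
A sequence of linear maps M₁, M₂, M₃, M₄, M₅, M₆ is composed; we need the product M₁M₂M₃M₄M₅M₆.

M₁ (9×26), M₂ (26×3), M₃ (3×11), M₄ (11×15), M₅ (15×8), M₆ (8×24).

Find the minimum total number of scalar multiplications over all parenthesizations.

Adjacent pairs: M₁M₂ = 9·26·3 = 702; M₂M₃ = 26·3·11 = 858; M₃M₄ = 3·11·15 = 495; M₄M₅ = 11·15·8 = 1320; M₅M₆ = 15·8·24 = 2880.
Length 3: M₁..M₃: k=1: 0+858+9·26·11=3432; k=2: 702+0+9·3·11=999 → min 999 | M₂..M₄: k=2: 0+495+26·3·15=1665; k=3: 858+0+26·11·15=5148 → min 1665 | M₃..M₅: k=3: 0+1320+3·11·8=1584; k=4: 495+0+3·15·8=855 → min 855 | M₄..M₆: k=4: 0+2880+11·15·24=6840; k=5: 1320+0+11·8·24=3432 → min 3432.
Length 4: M₁..M₄: k=1: 0+1665+9·26·15=5175; k=2: 702+495+9·3·15=1602; k=3: 999+0+9·11·15=2484 → min 1602 | M₂..M₅: k=2: 0+855+26·3·8=1479; k=3: 858+1320+26·11·8=4466; k=4: 1665+0+26·15·8=4785 → min 1479 | M₃..M₆: k=3: 0+3432+3·11·24=4224; k=4: 495+2880+3·15·24=4455; k=5: 855+0+3·8·24=1431 → min 1431.
Length 5: M₁..M₅: k=1: 0+1479+9·26·8=3351; k=2: 702+855+9·3·8=1773; k=3: 999+1320+9·11·8=3111; k=4: 1602+0+9·15·8=2682 → min 1773 | M₂..M₆: k=2: 0+1431+26·3·24=3303; k=3: 858+3432+26·11·24=11154; k=4: 1665+2880+26·15·24=13905; k=5: 1479+0+26·8·24=6471 → min 3303.
Length 6: M₁..M₆: k=1: 0+3303+9·26·24=8919; k=2: 702+1431+9·3·24=2781; k=3: 999+3432+9·11·24=6807; k=4: 1602+2880+9·15·24=7722; k=5: 1773+0+9·8·24=3501 → min 2781.
Optimal order: ((M₁M₂)(((M₃M₄)M₅)M₆)) with cost 2781.

2781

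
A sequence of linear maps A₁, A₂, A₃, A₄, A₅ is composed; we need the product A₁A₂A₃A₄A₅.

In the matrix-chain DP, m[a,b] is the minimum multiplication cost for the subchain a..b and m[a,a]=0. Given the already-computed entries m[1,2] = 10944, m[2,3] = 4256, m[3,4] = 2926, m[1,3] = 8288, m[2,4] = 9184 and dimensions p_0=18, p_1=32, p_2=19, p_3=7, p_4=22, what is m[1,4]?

m[1,4] = min over k∈[1,3] of m[1,k]+m[k+1,4]+p_{0}·p_k·p_{4}.
k=1: 0 + 9184 + 18·32·22 = 21856; k=2: 10944 + 2926 + 18·19·22 = 21394; k=3: 8288 + 0 + 18·7·22 = 11060.
Minimum: 11060 at k=3.

11060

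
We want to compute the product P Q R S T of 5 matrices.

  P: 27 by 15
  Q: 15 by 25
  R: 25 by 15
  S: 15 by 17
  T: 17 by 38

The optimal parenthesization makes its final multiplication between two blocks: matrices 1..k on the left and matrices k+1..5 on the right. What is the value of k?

Adjacent pairs: PQ = 27·15·25 = 10125; QR = 15·25·15 = 5625; RS = 25·15·17 = 6375; ST = 15·17·38 = 9690.
Length 3: P..R: k=1: 0+5625+27·15·15=11700; k=2: 10125+0+27·25·15=20250 → min 11700 | Q..S: k=2: 0+6375+15·25·17=12750; k=3: 5625+0+15·15·17=9450 → min 9450 | R..T: k=3: 0+9690+25·15·38=23940; k=4: 6375+0+25·17·38=22525 → min 22525.
Length 4: P..S: k=1: 0+9450+27·15·17=16335; k=2: 10125+6375+27·25·17=27975; k=3: 11700+0+27·15·17=18585 → min 16335 | Q..T: k=2: 0+22525+15·25·38=36775; k=3: 5625+9690+15·15·38=23865; k=4: 9450+0+15·17·38=19140 → min 19140.
Top-level splits: k=1: (P..P)·(Q..T) → 0+19140+27·15·38 = 34530; k=2: (P..Q)·(R..T) → 10125+22525+27·25·38 = 58300; k=3: (P..R)·(S..T) → 11700+9690+27·15·38 = 36780; k=4: (P..S)·(T..T) → 16335+0+27·17·38 = 33777.
Best split is after S, i.e. k = 4.

4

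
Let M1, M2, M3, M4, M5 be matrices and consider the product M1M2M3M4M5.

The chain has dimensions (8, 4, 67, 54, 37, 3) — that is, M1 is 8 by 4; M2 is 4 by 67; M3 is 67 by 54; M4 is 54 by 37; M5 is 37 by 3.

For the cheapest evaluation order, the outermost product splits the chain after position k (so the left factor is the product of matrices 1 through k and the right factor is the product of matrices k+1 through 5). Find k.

Adjacent pairs: M1M2 = 8·4·67 = 2144; M2M3 = 4·67·54 = 14472; M3M4 = 67·54·37 = 133866; M4M5 = 54·37·3 = 5994.
Length 3: M1..M3: k=1: 0+14472+8·4·54=16200; k=2: 2144+0+8·67·54=31088 → min 16200 | M2..M4: k=2: 0+133866+4·67·37=143782; k=3: 14472+0+4·54·37=22464 → min 22464 | M3..M5: k=3: 0+5994+67·54·3=16848; k=4: 133866+0+67·37·3=141303 → min 16848.
Length 4: M1..M4: k=1: 0+22464+8·4·37=23648; k=2: 2144+133866+8·67·37=155842; k=3: 16200+0+8·54·37=32184 → min 23648 | M2..M5: k=2: 0+16848+4·67·3=17652; k=3: 14472+5994+4·54·3=21114; k=4: 22464+0+4·37·3=22908 → min 17652.
Top-level splits: k=1: (M1..M1)·(M2..M5) → 0+17652+8·4·3 = 17748; k=2: (M1..M2)·(M3..M5) → 2144+16848+8·67·3 = 20600; k=3: (M1..M3)·(M4..M5) → 16200+5994+8·54·3 = 23490; k=4: (M1..M4)·(M5..M5) → 23648+0+8·37·3 = 24536.
Best split is after M1, i.e. k = 1.

1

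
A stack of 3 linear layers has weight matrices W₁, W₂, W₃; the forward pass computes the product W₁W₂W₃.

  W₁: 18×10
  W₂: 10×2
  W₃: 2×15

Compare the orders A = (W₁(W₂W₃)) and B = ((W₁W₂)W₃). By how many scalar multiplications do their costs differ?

2100

Order A = (W₁(W₂W₃)): (W₂W₃): 10×2 by 2×15 → 10×15, cost 10·2·15 = 300; (W₁(W₂W₃)): 18×10 by 10×15 → 18×15, cost 18·10·15 = 2700; cumulative 3000. Total 3000.
Order B = ((W₁W₂)W₃): (W₁W₂): 18×10 by 10×2 → 18×2, cost 18·10·2 = 360; ((W₁W₂)W₃): 18×2 by 2×15 → 18×15, cost 18·2·15 = 540; cumulative 900. Total 900.
Difference: |3000 − 900| = 2100.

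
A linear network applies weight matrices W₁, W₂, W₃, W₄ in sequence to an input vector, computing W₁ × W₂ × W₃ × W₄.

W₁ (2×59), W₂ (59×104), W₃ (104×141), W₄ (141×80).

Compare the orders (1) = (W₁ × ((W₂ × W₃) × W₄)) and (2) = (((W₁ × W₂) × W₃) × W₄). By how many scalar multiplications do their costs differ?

Order (1) = (W₁ × ((W₂ × W₃) × W₄)): (W₂ × W₃): 59×104 by 104×141 → 59×141, cost 59·104·141 = 865176; ((W₂ × W₃) × W₄): 59×141 by 141×80 → 59×80, cost 59·141·80 = 665520; cumulative 1530696; (W₁ × ((W₂ × W₃) × W₄)): 2×59 by 59×80 → 2×80, cost 2·59·80 = 9440; cumulative 1540136. Total 1540136.
Order (2) = (((W₁ × W₂) × W₃) × W₄): (W₁ × W₂): 2×59 by 59×104 → 2×104, cost 2·59·104 = 12272; ((W₁ × W₂) × W₃): 2×104 by 104×141 → 2×141, cost 2·104·141 = 29328; cumulative 41600; (((W₁ × W₂) × W₃) × W₄): 2×141 by 141×80 → 2×80, cost 2·141·80 = 22560; cumulative 64160. Total 64160.
Difference: |1540136 − 64160| = 1475976.

1475976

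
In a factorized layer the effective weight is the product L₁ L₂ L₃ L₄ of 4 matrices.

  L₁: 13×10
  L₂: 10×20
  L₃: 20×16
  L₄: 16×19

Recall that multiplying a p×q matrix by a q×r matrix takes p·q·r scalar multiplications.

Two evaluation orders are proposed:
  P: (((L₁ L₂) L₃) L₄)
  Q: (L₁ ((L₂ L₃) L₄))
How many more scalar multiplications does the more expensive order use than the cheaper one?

Order P = (((L₁ L₂) L₃) L₄): (L₁ L₂): 13×10 by 10×20 → 13×20, cost 13·10·20 = 2600; ((L₁ L₂) L₃): 13×20 by 20×16 → 13×16, cost 13·20·16 = 4160; cumulative 6760; (((L₁ L₂) L₃) L₄): 13×16 by 16×19 → 13×19, cost 13·16·19 = 3952; cumulative 10712. Total 10712.
Order Q = (L₁ ((L₂ L₃) L₄)): (L₂ L₃): 10×20 by 20×16 → 10×16, cost 10·20·16 = 3200; ((L₂ L₃) L₄): 10×16 by 16×19 → 10×19, cost 10·16·19 = 3040; cumulative 6240; (L₁ ((L₂ L₃) L₄)): 13×10 by 10×19 → 13×19, cost 13·10·19 = 2470; cumulative 8710. Total 8710.
Difference: |10712 − 8710| = 2002.

2002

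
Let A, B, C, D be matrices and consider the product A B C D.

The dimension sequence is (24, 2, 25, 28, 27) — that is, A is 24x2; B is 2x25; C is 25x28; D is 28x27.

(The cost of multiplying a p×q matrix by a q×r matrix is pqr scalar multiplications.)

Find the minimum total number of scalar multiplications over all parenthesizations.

4208

Adjacent pairs: AB = 24·2·25 = 1200; BC = 2·25·28 = 1400; CD = 25·28·27 = 18900.
Length 3: A..C: k=1: 0+1400+24·2·28=2744; k=2: 1200+0+24·25·28=18000 → min 2744 | B..D: k=2: 0+18900+2·25·27=20250; k=3: 1400+0+2·28·27=2912 → min 2912.
Length 4: A..D: k=1: 0+2912+24·2·27=4208; k=2: 1200+18900+24·25·27=36300; k=3: 2744+0+24·28·27=20888 → min 4208.
Optimal order: (A ((B C) D)) with cost 4208.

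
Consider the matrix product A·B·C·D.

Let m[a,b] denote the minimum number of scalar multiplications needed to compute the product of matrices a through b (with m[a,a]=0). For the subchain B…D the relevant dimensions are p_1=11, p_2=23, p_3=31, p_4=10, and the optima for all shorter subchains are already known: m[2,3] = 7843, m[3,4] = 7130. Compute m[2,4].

m[2,4] = min over k∈[2,3] of m[2,k]+m[k+1,4]+p_{1}·p_k·p_{4}.
k=2: 0 + 7130 + 11·23·10 = 9660; k=3: 7843 + 0 + 11·31·10 = 11253.
Minimum: 9660 at k=2.

9660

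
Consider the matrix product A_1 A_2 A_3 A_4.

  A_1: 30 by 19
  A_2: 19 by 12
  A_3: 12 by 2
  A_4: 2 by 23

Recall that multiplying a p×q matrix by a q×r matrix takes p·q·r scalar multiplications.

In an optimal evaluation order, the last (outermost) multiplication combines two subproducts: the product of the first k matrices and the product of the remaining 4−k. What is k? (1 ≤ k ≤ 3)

Adjacent pairs: A_1A_2 = 30·19·12 = 6840; A_2A_3 = 19·12·2 = 456; A_3A_4 = 12·2·23 = 552.
Length 3: A_1..A_3: k=1: 0+456+30·19·2=1596; k=2: 6840+0+30·12·2=7560 → min 1596 | A_2..A_4: k=2: 0+552+19·12·23=5796; k=3: 456+0+19·2·23=1330 → min 1330.
Top-level splits: k=1: (A_1..A_1)·(A_2..A_4) → 0+1330+30·19·23 = 14440; k=2: (A_1..A_2)·(A_3..A_4) → 6840+552+30·12·23 = 15672; k=3: (A_1..A_3)·(A_4..A_4) → 1596+0+30·2·23 = 2976.
Best split is after A_3, i.e. k = 3.

3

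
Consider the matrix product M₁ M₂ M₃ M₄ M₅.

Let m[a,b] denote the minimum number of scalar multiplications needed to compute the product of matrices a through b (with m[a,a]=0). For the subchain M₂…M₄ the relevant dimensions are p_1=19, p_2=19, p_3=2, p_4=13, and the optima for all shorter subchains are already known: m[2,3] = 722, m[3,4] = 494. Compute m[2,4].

m[2,4] = min over k∈[2,3] of m[2,k]+m[k+1,4]+p_{1}·p_k·p_{4}.
k=2: 0 + 494 + 19·19·13 = 5187; k=3: 722 + 0 + 19·2·13 = 1216.
Minimum: 1216 at k=3.

1216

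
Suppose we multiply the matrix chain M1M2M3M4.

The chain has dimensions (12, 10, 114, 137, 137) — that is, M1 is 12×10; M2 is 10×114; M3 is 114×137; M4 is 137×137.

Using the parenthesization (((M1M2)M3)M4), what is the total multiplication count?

(M1M2): 12×10 by 10×114 → 12×114, cost 12·10·114 = 13680
((M1M2)M3): 12×114 by 114×137 → 12×137, cost 12·114·137 = 187416; cumulative 201096
(((M1M2)M3)M4): 12×137 by 137×137 → 12×137, cost 12·137·137 = 225228; cumulative 426324
Total: 426324 scalar multiplications.

426324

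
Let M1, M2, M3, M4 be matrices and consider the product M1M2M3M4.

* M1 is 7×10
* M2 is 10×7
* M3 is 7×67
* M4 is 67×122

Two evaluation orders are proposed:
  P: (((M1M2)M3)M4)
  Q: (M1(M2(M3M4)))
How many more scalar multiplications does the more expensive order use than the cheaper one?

13307

Order P = (((M1M2)M3)M4): (M1M2): 7×10 by 10×7 → 7×7, cost 7·10·7 = 490; ((M1M2)M3): 7×7 by 7×67 → 7×67, cost 7·7·67 = 3283; cumulative 3773; (((M1M2)M3)M4): 7×67 by 67×122 → 7×122, cost 7·67·122 = 57218; cumulative 60991. Total 60991.
Order Q = (M1(M2(M3M4))): (M3M4): 7×67 by 67×122 → 7×122, cost 7·67·122 = 57218; (M2(M3M4)): 10×7 by 7×122 → 10×122, cost 10·7·122 = 8540; cumulative 65758; (M1(M2(M3M4))): 7×10 by 10×122 → 7×122, cost 7·10·122 = 8540; cumulative 74298. Total 74298.
Difference: |60991 − 74298| = 13307.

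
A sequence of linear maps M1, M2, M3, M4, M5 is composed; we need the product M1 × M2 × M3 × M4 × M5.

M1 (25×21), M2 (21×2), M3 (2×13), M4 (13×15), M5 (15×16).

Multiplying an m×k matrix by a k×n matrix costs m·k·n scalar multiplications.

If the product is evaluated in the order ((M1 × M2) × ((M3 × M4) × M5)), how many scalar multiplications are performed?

(M1 × M2): 25×21 by 21×2 → 25×2, cost 25·21·2 = 1050
(M3 × M4): 2×13 by 13×15 → 2×15, cost 2·13·15 = 390
((M3 × M4) × M5): 2×15 by 15×16 → 2×16, cost 2·15·16 = 480; cumulative 870
((M1 × M2) × ((M3 × M4) × M5)): 25×2 by 2×16 → 25×16, cost 25·2·16 = 800; cumulative 2720
Total: 2720 scalar multiplications.

2720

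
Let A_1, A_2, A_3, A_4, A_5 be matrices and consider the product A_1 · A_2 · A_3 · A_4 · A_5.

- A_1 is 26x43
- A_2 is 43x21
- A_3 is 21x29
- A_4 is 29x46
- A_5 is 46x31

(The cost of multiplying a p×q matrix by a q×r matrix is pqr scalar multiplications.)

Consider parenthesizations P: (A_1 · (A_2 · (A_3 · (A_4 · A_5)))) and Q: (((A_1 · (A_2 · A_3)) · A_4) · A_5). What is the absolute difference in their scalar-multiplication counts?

Order P = (A_1 · (A_2 · (A_3 · (A_4 · A_5)))): (A_4 · A_5): 29×46 by 46×31 → 29×31, cost 29·46·31 = 41354; (A_3 · (A_4 · A_5)): 21×29 by 29×31 → 21×31, cost 21·29·31 = 18879; cumulative 60233; (A_2 · (A_3 · (A_4 · A_5))): 43×21 by 21×31 → 43×31, cost 43·21·31 = 27993; cumulative 88226; (A_1 · (A_2 · (A_3 · (A_4 · A_5)))): 26×43 by 43×31 → 26×31, cost 26·43·31 = 34658; cumulative 122884. Total 122884.
Order Q = (((A_1 · (A_2 · A_3)) · A_4) · A_5): (A_2 · A_3): 43×21 by 21×29 → 43×29, cost 43·21·29 = 26187; (A_1 · (A_2 · A_3)): 26×43 by 43×29 → 26×29, cost 26·43·29 = 32422; cumulative 58609; ((A_1 · (A_2 · A_3)) · A_4): 26×29 by 29×46 → 26×46, cost 26·29·46 = 34684; cumulative 93293; (((A_1 · (A_2 · A_3)) · A_4) · A_5): 26×46 by 46×31 → 26×31, cost 26·46·31 = 37076; cumulative 130369. Total 130369.
Difference: |122884 − 130369| = 7485.

7485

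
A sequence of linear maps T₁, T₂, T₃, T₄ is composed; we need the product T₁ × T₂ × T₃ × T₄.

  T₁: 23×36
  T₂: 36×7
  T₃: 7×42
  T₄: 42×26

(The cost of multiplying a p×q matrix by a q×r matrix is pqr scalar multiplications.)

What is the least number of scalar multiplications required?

17626

Adjacent pairs: T₁T₂ = 23·36·7 = 5796; T₂T₃ = 36·7·42 = 10584; T₃T₄ = 7·42·26 = 7644.
Length 3: T₁..T₃: k=1: 0+10584+23·36·42=45360; k=2: 5796+0+23·7·42=12558 → min 12558 | T₂..T₄: k=2: 0+7644+36·7·26=14196; k=3: 10584+0+36·42·26=49896 → min 14196.
Length 4: T₁..T₄: k=1: 0+14196+23·36·26=35724; k=2: 5796+7644+23·7·26=17626; k=3: 12558+0+23·42·26=37674 → min 17626.
Optimal order: ((T₁ × T₂) × (T₃ × T₄)) with cost 17626.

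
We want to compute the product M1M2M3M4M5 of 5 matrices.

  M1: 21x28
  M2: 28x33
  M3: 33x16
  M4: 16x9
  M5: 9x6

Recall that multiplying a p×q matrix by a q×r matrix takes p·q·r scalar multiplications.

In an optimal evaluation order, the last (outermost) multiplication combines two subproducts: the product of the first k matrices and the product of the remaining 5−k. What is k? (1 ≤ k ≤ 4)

Adjacent pairs: M1M2 = 21·28·33 = 19404; M2M3 = 28·33·16 = 14784; M3M4 = 33·16·9 = 4752; M4M5 = 16·9·6 = 864.
Length 3: M1..M3: k=1: 0+14784+21·28·16=24192; k=2: 19404+0+21·33·16=30492 → min 24192 | M2..M4: k=2: 0+4752+28·33·9=13068; k=3: 14784+0+28·16·9=18816 → min 13068 | M3..M5: k=3: 0+864+33·16·6=4032; k=4: 4752+0+33·9·6=6534 → min 4032.
Length 4: M1..M4: k=1: 0+13068+21·28·9=18360; k=2: 19404+4752+21·33·9=30393; k=3: 24192+0+21·16·9=27216 → min 18360 | M2..M5: k=2: 0+4032+28·33·6=9576; k=3: 14784+864+28·16·6=18336; k=4: 13068+0+28·9·6=14580 → min 9576.
Top-level splits: k=1: (M1..M1)·(M2..M5) → 0+9576+21·28·6 = 13104; k=2: (M1..M2)·(M3..M5) → 19404+4032+21·33·6 = 27594; k=3: (M1..M3)·(M4..M5) → 24192+864+21·16·6 = 27072; k=4: (M1..M4)·(M5..M5) → 18360+0+21·9·6 = 19494.
Best split is after M1, i.e. k = 1.

1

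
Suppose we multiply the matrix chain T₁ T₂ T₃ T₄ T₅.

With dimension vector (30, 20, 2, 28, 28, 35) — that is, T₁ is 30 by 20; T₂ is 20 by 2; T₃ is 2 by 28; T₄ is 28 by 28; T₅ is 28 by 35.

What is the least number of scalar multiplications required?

6828

Adjacent pairs: T₁T₂ = 30·20·2 = 1200; T₂T₃ = 20·2·28 = 1120; T₃T₄ = 2·28·28 = 1568; T₄T₅ = 28·28·35 = 27440.
Length 3: T₁..T₃: k=1: 0+1120+30·20·28=17920; k=2: 1200+0+30·2·28=2880 → min 2880 | T₂..T₄: k=2: 0+1568+20·2·28=2688; k=3: 1120+0+20·28·28=16800 → min 2688 | T₃..T₅: k=3: 0+27440+2·28·35=29400; k=4: 1568+0+2·28·35=3528 → min 3528.
Length 4: T₁..T₄: k=1: 0+2688+30·20·28=19488; k=2: 1200+1568+30·2·28=4448; k=3: 2880+0+30·28·28=26400 → min 4448 | T₂..T₅: k=2: 0+3528+20·2·35=4928; k=3: 1120+27440+20·28·35=48160; k=4: 2688+0+20·28·35=22288 → min 4928.
Length 5: T₁..T₅: k=1: 0+4928+30·20·35=25928; k=2: 1200+3528+30·2·35=6828; k=3: 2880+27440+30·28·35=59720; k=4: 4448+0+30·28·35=33848 → min 6828.
Optimal order: ((T₁ T₂) ((T₃ T₄) T₅)) with cost 6828.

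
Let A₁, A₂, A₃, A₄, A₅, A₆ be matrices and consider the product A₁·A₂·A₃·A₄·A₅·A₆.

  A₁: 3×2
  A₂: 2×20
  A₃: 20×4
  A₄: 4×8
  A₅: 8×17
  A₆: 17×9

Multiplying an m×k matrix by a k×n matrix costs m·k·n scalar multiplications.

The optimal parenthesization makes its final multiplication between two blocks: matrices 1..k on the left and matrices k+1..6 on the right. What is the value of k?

Adjacent pairs: A₁A₂ = 3·2·20 = 120; A₂A₃ = 2·20·4 = 160; A₃A₄ = 20·4·8 = 640; A₄A₅ = 4·8·17 = 544; A₅A₆ = 8·17·9 = 1224.
Length 3: A₁..A₃: k=1: 0+160+3·2·4=184; k=2: 120+0+3·20·4=360 → min 184 | A₂..A₄: k=2: 0+640+2·20·8=960; k=3: 160+0+2·4·8=224 → min 224 | A₃..A₅: k=3: 0+544+20·4·17=1904; k=4: 640+0+20·8·17=3360 → min 1904 | A₄..A₆: k=4: 0+1224+4·8·9=1512; k=5: 544+0+4·17·9=1156 → min 1156.
Length 4: A₁..A₄: k=1: 0+224+3·2·8=272; k=2: 120+640+3·20·8=1240; k=3: 184+0+3·4·8=280 → min 272 | A₂..A₅: k=2: 0+1904+2·20·17=2584; k=3: 160+544+2·4·17=840; k=4: 224+0+2·8·17=496 → min 496 | A₃..A₆: k=3: 0+1156+20·4·9=1876; k=4: 640+1224+20·8·9=3304; k=5: 1904+0+20·17·9=4964 → min 1876.
Length 5: A₁..A₅: k=1: 0+496+3·2·17=598; k=2: 120+1904+3·20·17=3044; k=3: 184+544+3·4·17=932; k=4: 272+0+3·8·17=680 → min 598 | A₂..A₆: k=2: 0+1876+2·20·9=2236; k=3: 160+1156+2·4·9=1388; k=4: 224+1224+2·8·9=1592; k=5: 496+0+2·17·9=802 → min 802.
Top-level splits: k=1: (A₁..A₁)·(A₂..A₆) → 0+802+3·2·9 = 856; k=2: (A₁..A₂)·(A₃..A₆) → 120+1876+3·20·9 = 2536; k=3: (A₁..A₃)·(A₄..A₆) → 184+1156+3·4·9 = 1448; k=4: (A₁..A₄)·(A₅..A₆) → 272+1224+3·8·9 = 1712; k=5: (A₁..A₅)·(A₆..A₆) → 598+0+3·17·9 = 1057.
Best split is after A₁, i.e. k = 1.

1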